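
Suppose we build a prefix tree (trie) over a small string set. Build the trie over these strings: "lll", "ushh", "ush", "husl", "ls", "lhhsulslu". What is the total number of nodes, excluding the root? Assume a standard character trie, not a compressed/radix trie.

20

Trace insertions, counting only characters that open a new branch:
  "lll" → 3 new (l, l, l)
  "ushh" → 4 new (u, s, h, h)
  "ush" → prefix "ush" already present; 0 new (none)
  "husl" → 4 new (h, u, s, l)
  "ls" → prefix "l" already present; 1 new (s)
  "lhhsulslu" → prefix "l" already present; 8 new (h, h, s, u, l, s, l, u)
Total nodes = 3 + 4 + 0 + 4 + 1 + 8 = 20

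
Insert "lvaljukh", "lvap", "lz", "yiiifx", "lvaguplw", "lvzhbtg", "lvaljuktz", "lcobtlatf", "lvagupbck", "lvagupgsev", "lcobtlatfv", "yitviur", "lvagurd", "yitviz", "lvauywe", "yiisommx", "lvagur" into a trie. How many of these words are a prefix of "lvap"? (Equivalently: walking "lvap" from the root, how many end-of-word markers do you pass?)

Walk "lvap" from the root; an end-of-word marker is hit whenever a stored word is a prefix of "lvap".
Prefixes of the query that are stored words: "lvap"
Count: 1

1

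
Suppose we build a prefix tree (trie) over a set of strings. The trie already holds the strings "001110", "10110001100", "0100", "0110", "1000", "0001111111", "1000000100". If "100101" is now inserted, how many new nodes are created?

3

"100" is already a path in the trie; the remaining "101" must be added.
Each of the 3 remaining characters creates one node.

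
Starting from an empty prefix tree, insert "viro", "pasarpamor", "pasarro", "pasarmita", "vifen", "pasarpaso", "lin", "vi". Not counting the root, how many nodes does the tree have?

28

Trace insertions, counting only characters that open a new branch:
  "viro" → 4 new (v, i, r, o)
  "pasarpamor" → 10 new (p, a, s, a, r, p, a, m, o, r)
  "pasarro" → prefix "pasar" already present; 2 new (r, o)
  "pasarmita" → prefix "pasar" already present; 4 new (m, i, t, a)
  "vifen" → prefix "vi" already present; 3 new (f, e, n)
  "pasarpaso" → prefix "pasarpa" already present; 2 new (s, o)
  "lin" → 3 new (l, i, n)
  "vi" → prefix "vi" already present; 0 new (none)
Total nodes = 4 + 10 + 2 + 4 + 3 + 2 + 3 + 0 = 28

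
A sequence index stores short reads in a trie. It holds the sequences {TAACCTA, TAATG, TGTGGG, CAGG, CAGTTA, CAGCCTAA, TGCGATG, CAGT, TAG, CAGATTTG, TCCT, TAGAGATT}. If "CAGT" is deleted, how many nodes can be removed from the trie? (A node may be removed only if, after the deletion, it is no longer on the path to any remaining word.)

After clearing the end-marker at "CAGT", prune upward until reaching a node still needed by another word.
Every node on "CAGT" is still needed (e.g. by "CAGTTA"), so nothing is freed.
Nodes removed: 0

0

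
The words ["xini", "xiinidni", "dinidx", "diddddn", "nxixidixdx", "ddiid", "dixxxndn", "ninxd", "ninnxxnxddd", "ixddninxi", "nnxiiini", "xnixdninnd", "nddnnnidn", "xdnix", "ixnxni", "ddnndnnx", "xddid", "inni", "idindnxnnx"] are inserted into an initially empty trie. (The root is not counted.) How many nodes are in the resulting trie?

Insert word by word; a character creates a node only if that edge doesn't already exist:
  "xini" → 4 new (x, i, n, i)
  "xiinidni" → prefix "xi" already present; 6 new (i, n, i, d, n, i)
  "dinidx" → 6 new (d, i, n, i, d, x)
  "diddddn" → prefix "di" already present; 5 new (d, d, d, d, n)
  "nxixidixdx" → 10 new (n, x, i, x, i, d, i, x, d, x)
  "ddiid" → prefix "d" already present; 4 new (d, i, i, d)
  "dixxxndn" → prefix "di" already present; 6 new (x, x, x, n, d, n)
  "ninxd" → prefix "n" already present; 4 new (i, n, x, d)
  "ninnxxnxddd" → prefix "nin" already present; 8 new (n, x, x, n, x, d, d, d)
  "ixddninxi" → 9 new (i, x, d, d, n, i, n, x, i)
  "nnxiiini" → prefix "n" already present; 7 new (n, x, i, i, i, n, i)
  "xnixdninnd" → prefix "x" already present; 9 new (n, i, x, d, n, i, n, n, d)
  "nddnnnidn" → prefix "n" already present; 8 new (d, d, n, n, n, i, d, n)
  "xdnix" → prefix "x" already present; 4 new (d, n, i, x)
  "ixnxni" → prefix "ix" already present; 4 new (n, x, n, i)
  "ddnndnnx" → prefix "dd" already present; 6 new (n, n, d, n, n, x)
  "xddid" → prefix "xd" already present; 3 new (d, i, d)
  "inni" → prefix "i" already present; 3 new (n, n, i)
  "idindnxnnx" → prefix "i" already present; 9 new (d, i, n, d, n, x, n, n, x)
Total nodes = 4 + 6 + 6 + 5 + 10 + 4 + 6 + 4 + 8 + 9 + 7 + 9 + 8 + 4 + 4 + 6 + 3 + 3 + 9 = 115

115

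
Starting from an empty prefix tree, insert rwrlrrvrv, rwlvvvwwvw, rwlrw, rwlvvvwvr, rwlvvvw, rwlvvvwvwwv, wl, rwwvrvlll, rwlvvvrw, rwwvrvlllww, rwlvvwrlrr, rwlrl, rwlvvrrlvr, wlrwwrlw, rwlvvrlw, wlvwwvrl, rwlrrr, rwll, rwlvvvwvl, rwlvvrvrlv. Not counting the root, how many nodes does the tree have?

Trace insertions, counting only characters that open a new branch:
  "rwrlrrvrv" → 9 new (r, w, r, l, r, r, v, r, v)
  "rwlvvvwwvw" → prefix "rw" already present; 8 new (l, v, v, v, w, w, v, w)
  "rwlrw" → prefix "rwl" already present; 2 new (r, w)
  "rwlvvvwvr" → prefix "rwlvvvw" already present; 2 new (v, r)
  "rwlvvvw" → prefix "rwlvvvw" already present; 0 new (none)
  "rwlvvvwvwwv" → prefix "rwlvvvwv" already present; 3 new (w, w, v)
  "wl" → 2 new (w, l)
  "rwwvrvlll" → prefix "rw" already present; 7 new (w, v, r, v, l, l, l)
  "rwlvvvrw" → prefix "rwlvvv" already present; 2 new (r, w)
  "rwwvrvlllww" → prefix "rwwvrvlll" already present; 2 new (w, w)
  "rwlvvwrlrr" → prefix "rwlvv" already present; 5 new (w, r, l, r, r)
  "rwlrl" → prefix "rwlr" already present; 1 new (l)
  "rwlvvrrlvr" → prefix "rwlvv" already present; 5 new (r, r, l, v, r)
  "wlrwwrlw" → prefix "wl" already present; 6 new (r, w, w, r, l, w)
  "rwlvvrlw" → prefix "rwlvvr" already present; 2 new (l, w)
  "wlvwwvrl" → prefix "wl" already present; 6 new (v, w, w, v, r, l)
  "rwlrrr" → prefix "rwlr" already present; 2 new (r, r)
  "rwll" → prefix "rwl" already present; 1 new (l)
  "rwlvvvwvl" → prefix "rwlvvvwv" already present; 1 new (l)
  "rwlvvrvrlv" → prefix "rwlvvr" already present; 4 new (v, r, l, v)
Total nodes = 9 + 8 + 2 + 2 + 0 + 3 + 2 + 7 + 2 + 2 + 5 + 1 + 5 + 6 + 2 + 6 + 2 + 1 + 1 + 4 = 70

70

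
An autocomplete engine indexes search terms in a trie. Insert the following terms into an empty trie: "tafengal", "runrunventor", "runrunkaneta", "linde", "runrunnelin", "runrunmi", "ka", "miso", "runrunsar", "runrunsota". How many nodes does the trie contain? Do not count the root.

50

For each word, the new-node count is its length minus the longest prefix already in the trie:
  "tafengal" → 8 new (t, a, f, e, n, g, a, l)
  "runrunventor" → 12 new (r, u, n, r, u, n, v, e, n, t, o, r)
  "runrunkaneta" → prefix "runrun" already present; 6 new (k, a, n, e, t, a)
  "linde" → 5 new (l, i, n, d, e)
  "runrunnelin" → prefix "runrun" already present; 5 new (n, e, l, i, n)
  "runrunmi" → prefix "runrun" already present; 2 new (m, i)
  "ka" → 2 new (k, a)
  "miso" → 4 new (m, i, s, o)
  "runrunsar" → prefix "runrun" already present; 3 new (s, a, r)
  "runrunsota" → prefix "runruns" already present; 3 new (o, t, a)
Total nodes = 8 + 12 + 6 + 5 + 5 + 2 + 2 + 4 + 3 + 3 = 50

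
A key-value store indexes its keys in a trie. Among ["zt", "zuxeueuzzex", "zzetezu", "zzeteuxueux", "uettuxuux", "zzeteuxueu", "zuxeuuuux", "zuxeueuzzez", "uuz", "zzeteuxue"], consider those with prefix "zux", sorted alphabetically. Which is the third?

zuxeuuuux

Filter for "zux…" and sort: "zuxeueuzzex", "zuxeueuzzez", "zuxeuuuux"
Position 3: zuxeuuuux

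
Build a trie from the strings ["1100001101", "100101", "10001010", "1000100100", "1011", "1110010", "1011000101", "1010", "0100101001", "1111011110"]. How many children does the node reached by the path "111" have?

2

Walk "111" from the root, arriving at one node.
Distinct next characters after "111": 0, 1.
That node has 2 child edges.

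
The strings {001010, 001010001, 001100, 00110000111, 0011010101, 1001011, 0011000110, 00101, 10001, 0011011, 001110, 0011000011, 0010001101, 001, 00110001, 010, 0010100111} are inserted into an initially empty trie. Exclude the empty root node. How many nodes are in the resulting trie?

Count nodes per top-level branch (shared prefixes stored once):
  '0'-branch (001, 0010001101, 00101, 001010, 001010001, 0010100111, 001100, 0011000011, 00110000111, 00110001, 0011000110, 0011010101, 0011011, 001110, 010): 39 nodes
  '1'-branch (10001, 1001011): 9 nodes
Sum: 48

48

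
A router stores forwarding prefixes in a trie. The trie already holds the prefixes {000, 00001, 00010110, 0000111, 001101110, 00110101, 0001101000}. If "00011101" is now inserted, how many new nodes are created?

3

Walking "00011101" from the root, the first 5 characters ("00011") follow existing edges; "1" is the first miss.
Each of the 3 remaining characters creates one node.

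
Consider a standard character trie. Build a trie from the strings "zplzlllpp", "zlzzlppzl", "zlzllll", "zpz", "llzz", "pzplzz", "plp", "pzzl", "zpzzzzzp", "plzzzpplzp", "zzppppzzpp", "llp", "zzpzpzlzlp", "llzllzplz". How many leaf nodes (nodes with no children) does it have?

A leaf is a node with no children — equivalently, the end of a word that is not a proper prefix of any other stored word.
Those words: "llp", "llzllzplz", "llzz", "plp", "plzzzpplzp", "pzplzz", "pzzl", "zlzllll", "zlzzlppzl", "zplzlllpp", "zpzzzzzp", "zzppppzzpp", "zzpzpzlzlp"
Leaf count: 13

13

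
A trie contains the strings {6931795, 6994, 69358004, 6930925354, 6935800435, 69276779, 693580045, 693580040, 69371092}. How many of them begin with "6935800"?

Traverse to the node for "6935800", then collect every word in that subtree.
Matches: "69358004", "693580040", "6935800435", "693580045"
Count: 4

4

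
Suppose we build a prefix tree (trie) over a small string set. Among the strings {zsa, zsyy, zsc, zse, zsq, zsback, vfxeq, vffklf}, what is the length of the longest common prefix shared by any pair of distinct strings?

2

Equivalently: take the maximum, over all pairs, of their longest common prefix length.
e.g. "vffklf" and "vfxeq" share the prefix "vf" of length 2; no pair shares a longer one.
Longest shared-prefix length: 2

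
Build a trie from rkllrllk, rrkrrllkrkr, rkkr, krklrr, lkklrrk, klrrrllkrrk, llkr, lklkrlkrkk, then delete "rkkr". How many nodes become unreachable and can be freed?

2

After clearing the end-marker at "rkkr", prune upward until reaching a node still needed by another word.
The suffix "kr" (2 nodes) is used only by "rkkr"; the node for "rk" still has the child "l", so pruning stops there.
Nodes removed: 2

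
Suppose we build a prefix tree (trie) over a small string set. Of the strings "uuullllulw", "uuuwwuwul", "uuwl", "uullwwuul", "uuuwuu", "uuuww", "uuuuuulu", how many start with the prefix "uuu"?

5

Walk to "uuu"; the words in its subtree are exactly those with that prefix.
Matches: "uuullllulw", "uuuuuulu", "uuuwuu", "uuuww", "uuuwwuwul"
Count: 5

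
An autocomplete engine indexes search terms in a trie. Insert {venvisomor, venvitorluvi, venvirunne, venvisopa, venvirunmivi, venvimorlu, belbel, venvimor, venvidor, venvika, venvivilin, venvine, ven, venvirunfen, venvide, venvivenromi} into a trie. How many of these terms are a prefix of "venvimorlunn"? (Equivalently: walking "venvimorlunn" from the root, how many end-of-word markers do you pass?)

Walk "venvimorlunn" from the root; an end-of-word marker is hit whenever a stored word is a prefix of "venvimorlunn".
Prefixes of the query that are stored words: "ven", "venvimor", "venvimorlu"
Count: 3

3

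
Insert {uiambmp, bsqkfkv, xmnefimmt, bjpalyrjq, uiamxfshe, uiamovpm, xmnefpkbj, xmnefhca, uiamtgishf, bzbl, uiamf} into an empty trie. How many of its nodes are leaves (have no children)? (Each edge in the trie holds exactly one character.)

Leaves are exactly the stored words that no other stored word extends.
Those words: "bjpalyrjq", "bsqkfkv", "bzbl", "uiambmp", "uiamf", "uiamovpm", "uiamtgishf", "uiamxfshe", "xmnefhca", "xmnefimmt", "xmnefpkbj"
Leaf count: 11

11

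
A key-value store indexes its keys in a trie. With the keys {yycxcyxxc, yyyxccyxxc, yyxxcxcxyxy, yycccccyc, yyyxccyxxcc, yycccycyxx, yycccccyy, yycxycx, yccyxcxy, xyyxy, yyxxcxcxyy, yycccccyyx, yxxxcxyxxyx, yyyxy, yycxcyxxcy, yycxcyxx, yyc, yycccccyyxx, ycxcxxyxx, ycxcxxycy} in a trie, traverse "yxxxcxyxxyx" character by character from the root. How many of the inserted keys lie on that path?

Traverse "yxxxcxyxxyx" character by character; count nodes along the way that are marked as word ends.
Prefixes of the query that are stored words: "yxxxcxyxxyx"
Count: 1

1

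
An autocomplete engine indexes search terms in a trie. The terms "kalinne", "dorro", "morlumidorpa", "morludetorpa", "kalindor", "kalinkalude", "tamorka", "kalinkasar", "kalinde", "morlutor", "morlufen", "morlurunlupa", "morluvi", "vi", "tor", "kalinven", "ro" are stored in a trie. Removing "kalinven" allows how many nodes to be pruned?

A node on "kalinven"'s path can go only if nothing else ends at it or branches off below it.
The suffix "ven" (3 nodes) is used only by "kalinven"; the node for "kalin" still has the child "n", so pruning stops there.
Nodes removed: 3

3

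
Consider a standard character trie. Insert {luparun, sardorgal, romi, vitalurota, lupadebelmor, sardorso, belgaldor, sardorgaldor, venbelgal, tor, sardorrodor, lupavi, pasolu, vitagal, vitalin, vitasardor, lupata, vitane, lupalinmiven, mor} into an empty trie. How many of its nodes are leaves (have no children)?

19

Leaves are exactly the stored words that no other stored word extends.
Those words: "belgaldor", "lupadebelmor", "lupalinmiven", "luparun", "lupata", "lupavi", "mor", "pasolu", "romi", "sardorgaldor", "sardorrodor", "sardorso", "tor", "venbelgal", "vitagal", "vitalin", "vitalurota", "vitane", "vitasardor"
Leaf count: 19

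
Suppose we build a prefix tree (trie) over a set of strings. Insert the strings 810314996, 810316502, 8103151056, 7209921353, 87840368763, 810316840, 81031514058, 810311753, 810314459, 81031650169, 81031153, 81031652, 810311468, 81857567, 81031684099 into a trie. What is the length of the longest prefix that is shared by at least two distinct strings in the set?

9

Equivalently: take the maximum, over all pairs, of their longest common prefix length.
e.g. "810316840" and "81031684099" share the prefix "810316840" of length 9; no pair shares a longer one.
Longest shared-prefix length: 9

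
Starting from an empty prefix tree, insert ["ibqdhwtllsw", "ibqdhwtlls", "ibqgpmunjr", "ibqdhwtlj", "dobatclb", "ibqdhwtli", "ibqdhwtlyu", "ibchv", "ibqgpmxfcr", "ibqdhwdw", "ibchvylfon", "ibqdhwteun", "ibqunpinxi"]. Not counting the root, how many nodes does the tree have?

54

Count nodes per top-level branch (shared prefixes stored once):
  'd'-branch (dobatclb): 8 nodes
  'i'-branch (ibchv, ibchvylfon, ibqdhwdw, ibqdhwteun, ibqdhwtli, ibqdhwtlj, ibqdhwtlls, ibqdhwtllsw, ibqdhwtlyu, ibqgpmunjr, ibqgpmxfcr, ibqunpinxi): 46 nodes
Sum: 54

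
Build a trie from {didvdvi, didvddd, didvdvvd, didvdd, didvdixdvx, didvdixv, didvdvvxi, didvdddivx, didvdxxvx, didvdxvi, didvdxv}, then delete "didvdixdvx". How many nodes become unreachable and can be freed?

After clearing the end-marker at "didvdixdvx", prune upward until reaching a node still needed by another word.
The suffix "dvx" (3 nodes) is used only by "didvdixdvx"; the node for "didvdix" still has the child "v", so pruning stops there.
Nodes removed: 3

3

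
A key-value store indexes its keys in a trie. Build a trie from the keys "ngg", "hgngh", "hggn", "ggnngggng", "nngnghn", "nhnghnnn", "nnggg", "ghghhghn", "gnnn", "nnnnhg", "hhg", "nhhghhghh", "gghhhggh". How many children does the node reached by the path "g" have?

Follow the path "g" to its node, then look at its outgoing edges.
Characters that immediately follow "g" among the stored strings: {g, h, n}.
That node has 3 child edges.

3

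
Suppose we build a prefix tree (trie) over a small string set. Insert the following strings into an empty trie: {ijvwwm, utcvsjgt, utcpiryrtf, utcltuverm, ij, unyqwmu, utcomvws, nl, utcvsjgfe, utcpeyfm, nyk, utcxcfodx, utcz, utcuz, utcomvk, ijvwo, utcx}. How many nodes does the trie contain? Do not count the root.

For each word, the new-node count is its length minus the longest prefix already in the trie:
  "ijvwwm" → 6 new (i, j, v, w, w, m)
  "utcvsjgt" → 8 new (u, t, c, v, s, j, g, t)
  "utcpiryrtf" → prefix "utc" already present; 7 new (p, i, r, y, r, t, f)
  "utcltuverm" → prefix "utc" already present; 7 new (l, t, u, v, e, r, m)
  "ij" → prefix "ij" already present; 0 new (none)
  "unyqwmu" → prefix "u" already present; 6 new (n, y, q, w, m, u)
  "utcomvws" → prefix "utc" already present; 5 new (o, m, v, w, s)
  "nl" → 2 new (n, l)
  "utcvsjgfe" → prefix "utcvsjg" already present; 2 new (f, e)
  "utcpeyfm" → prefix "utcp" already present; 4 new (e, y, f, m)
  "nyk" → prefix "n" already present; 2 new (y, k)
  "utcxcfodx" → prefix "utc" already present; 6 new (x, c, f, o, d, x)
  "utcz" → prefix "utc" already present; 1 new (z)
  "utcuz" → prefix "utc" already present; 2 new (u, z)
  "utcomvk" → prefix "utcomv" already present; 1 new (k)
  "ijvwo" → prefix "ijvw" already present; 1 new (o)
  "utcx" → prefix "utcx" already present; 0 new (none)
Total nodes = 6 + 8 + 7 + 7 + 0 + 6 + 5 + 2 + 2 + 4 + 2 + 6 + 1 + 2 + 1 + 1 + 0 = 60

60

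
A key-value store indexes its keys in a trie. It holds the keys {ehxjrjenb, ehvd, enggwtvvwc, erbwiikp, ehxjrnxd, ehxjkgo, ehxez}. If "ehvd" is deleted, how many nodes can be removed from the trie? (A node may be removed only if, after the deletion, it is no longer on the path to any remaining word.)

2

Walk "ehvd" from the leaf back toward the root, removing each node that no remaining word uses.
The suffix "vd" (2 nodes) is used only by "ehvd"; the node for "eh" still has the child "x", so pruning stops there.
Nodes removed: 2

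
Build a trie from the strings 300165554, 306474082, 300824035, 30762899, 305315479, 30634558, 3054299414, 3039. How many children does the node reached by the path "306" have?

Walk "306" from the root, arriving at one node.
Distinct next characters after "306": 3, 4.
That node has 2 child edges.

2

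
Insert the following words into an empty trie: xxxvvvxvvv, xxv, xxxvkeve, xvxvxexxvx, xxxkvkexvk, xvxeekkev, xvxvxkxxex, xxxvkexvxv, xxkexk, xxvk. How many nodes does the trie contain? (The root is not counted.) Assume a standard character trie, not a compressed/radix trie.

Trace insertions, counting only characters that open a new branch:
  "xxxvvvxvvv" → 10 new (x, x, x, v, v, v, x, v, v, v)
  "xxv" → prefix "xx" already present; 1 new (v)
  "xxxvkeve" → prefix "xxxv" already present; 4 new (k, e, v, e)
  "xvxvxexxvx" → prefix "x" already present; 9 new (v, x, v, x, e, x, x, v, x)
  "xxxkvkexvk" → prefix "xxx" already present; 7 new (k, v, k, e, x, v, k)
  "xvxeekkev" → prefix "xvx" already present; 6 new (e, e, k, k, e, v)
  "xvxvxkxxex" → prefix "xvxvx" already present; 5 new (k, x, x, e, x)
  "xxxvkexvxv" → prefix "xxxvke" already present; 4 new (x, v, x, v)
  "xxkexk" → prefix "xx" already present; 4 new (k, e, x, k)
  "xxvk" → prefix "xxv" already present; 1 new (k)
Total nodes = 10 + 1 + 4 + 9 + 7 + 6 + 5 + 4 + 4 + 1 = 51

51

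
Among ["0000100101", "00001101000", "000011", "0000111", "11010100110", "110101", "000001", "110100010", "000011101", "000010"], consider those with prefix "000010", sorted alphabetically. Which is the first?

Filter for "000010…" and sort: "000010", "0000100101"
Position 1: 000010

000010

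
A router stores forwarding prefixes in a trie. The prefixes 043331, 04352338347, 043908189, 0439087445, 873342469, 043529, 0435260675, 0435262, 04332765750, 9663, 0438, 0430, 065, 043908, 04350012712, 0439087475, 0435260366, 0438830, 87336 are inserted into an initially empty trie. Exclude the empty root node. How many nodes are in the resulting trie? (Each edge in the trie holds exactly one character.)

71

Insert word by word; a character creates a node only if that edge doesn't already exist:
  "043331" → 6 new (0, 4, 3, 3, 3, 1)
  "04352338347" → prefix "043" already present; 8 new (5, 2, 3, 3, 8, 3, 4, 7)
  "043908189" → prefix "043" already present; 6 new (9, 0, 8, 1, 8, 9)
  "0439087445" → prefix "043908" already present; 4 new (7, 4, 4, 5)
  "873342469" → 9 new (8, 7, 3, 3, 4, 2, 4, 6, 9)
  "043529" → prefix "04352" already present; 1 new (9)
  "0435260675" → prefix "04352" already present; 5 new (6, 0, 6, 7, 5)
  "0435262" → prefix "043526" already present; 1 new (2)
  "04332765750" → prefix "0433" already present; 7 new (2, 7, 6, 5, 7, 5, 0)
  "9663" → 4 new (9, 6, 6, 3)
  "0438" → prefix "043" already present; 1 new (8)
  "0430" → prefix "043" already present; 1 new (0)
  "065" → prefix "0" already present; 2 new (6, 5)
  "043908" → prefix "043908" already present; 0 new (none)
  "04350012712" → prefix "0435" already present; 7 new (0, 0, 1, 2, 7, 1, 2)
  "0439087475" → prefix "04390874" already present; 2 new (7, 5)
  "0435260366" → prefix "0435260" already present; 3 new (3, 6, 6)
  "0438830" → prefix "0438" already present; 3 new (8, 3, 0)
  "87336" → prefix "8733" already present; 1 new (6)
Total nodes = 6 + 8 + 6 + 4 + 9 + 1 + 5 + 1 + 7 + 4 + 1 + 1 + 2 + 0 + 7 + 2 + 3 + 3 + 1 = 71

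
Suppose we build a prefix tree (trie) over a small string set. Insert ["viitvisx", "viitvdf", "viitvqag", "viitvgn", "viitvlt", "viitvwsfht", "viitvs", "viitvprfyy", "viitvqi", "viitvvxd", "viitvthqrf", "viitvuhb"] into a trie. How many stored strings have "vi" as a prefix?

Walk to "vi"; the words in its subtree are exactly those with that prefix.
Matches: "viitvdf", "viitvgn", "viitvisx", "viitvlt", "viitvprfyy", "viitvqag", "viitvqi", "viitvs", "viitvthqrf", "viitvuhb", "viitvvxd", "viitvwsfht"
Count: 12

12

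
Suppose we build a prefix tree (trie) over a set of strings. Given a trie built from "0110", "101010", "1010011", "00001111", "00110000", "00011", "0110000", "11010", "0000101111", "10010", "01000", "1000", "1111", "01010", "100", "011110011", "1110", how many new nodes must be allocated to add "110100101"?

4

Walking "110100101" from the root, the first 5 characters ("11010") follow existing edges; "0" is the first miss.
So 9 − 5 = 4 new nodes.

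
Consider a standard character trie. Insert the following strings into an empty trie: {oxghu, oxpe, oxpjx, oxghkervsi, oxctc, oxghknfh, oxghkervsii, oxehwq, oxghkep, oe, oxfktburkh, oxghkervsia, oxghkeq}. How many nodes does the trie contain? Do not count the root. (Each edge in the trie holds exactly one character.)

38

Trie structure (* marks end of a word):
(root)
└─ o
   ├─ e *
   └─ x
      ├─ c
      │  └─ t
      │     └─ c *
      ├─ e
      │  └─ h
      │     └─ w
      │        └─ q *
      ├─ f
      │  └─ k
      │     └─ t
      │        └─ b
      │           └─ u
      │              └─ r
      │                 └─ k
      │                    └─ h *
      ├─ g
      │  └─ h
      │     ├─ k
      │     │  ├─ e
      │     │  │  ├─ p *
      │     │  │  ├─ q *
      │     │  │  └─ r
      │     │  │     └─ v
      │     │  │        └─ s
      │     │  │           └─ i *
      │     │  │              ├─ a *
      │     │  │              └─ i *
      │     │  └─ n
      │     │     └─ f
      │     │        └─ h *
      │     └─ u *
      └─ p
         ├─ e *
         └─ j
            └─ x *
Counting every labelled node above: 38.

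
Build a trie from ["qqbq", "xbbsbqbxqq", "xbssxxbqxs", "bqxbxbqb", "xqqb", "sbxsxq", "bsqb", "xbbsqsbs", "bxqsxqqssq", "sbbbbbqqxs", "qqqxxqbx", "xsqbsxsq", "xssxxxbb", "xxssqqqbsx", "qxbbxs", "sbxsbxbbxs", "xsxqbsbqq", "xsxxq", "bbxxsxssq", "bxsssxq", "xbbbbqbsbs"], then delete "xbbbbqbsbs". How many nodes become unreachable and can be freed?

7

Walk "xbbbbqbsbs" from the leaf back toward the root, removing each node that no remaining word uses.
The suffix "bbqbsbs" (7 nodes) is used only by "xbbbbqbsbs"; the node for "xbb" still has the child "s", so pruning stops there.
Nodes removed: 7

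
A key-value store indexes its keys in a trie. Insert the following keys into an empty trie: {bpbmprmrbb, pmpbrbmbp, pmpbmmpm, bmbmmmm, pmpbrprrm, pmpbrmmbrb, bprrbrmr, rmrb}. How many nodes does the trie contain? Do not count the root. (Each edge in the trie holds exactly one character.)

For each word, the new-node count is its length minus the longest prefix already in the trie:
  "bpbmprmrbb" → 10 new (b, p, b, m, p, r, m, r, b, b)
  "pmpbrbmbp" → 9 new (p, m, p, b, r, b, m, b, p)
  "pmpbmmpm" → prefix "pmpb" already present; 4 new (m, m, p, m)
  "bmbmmmm" → prefix "b" already present; 6 new (m, b, m, m, m, m)
  "pmpbrprrm" → prefix "pmpbr" already present; 4 new (p, r, r, m)
  "pmpbrmmbrb" → prefix "pmpbr" already present; 5 new (m, m, b, r, b)
  "bprrbrmr" → prefix "bp" already present; 6 new (r, r, b, r, m, r)
  "rmrb" → 4 new (r, m, r, b)
Total nodes = 10 + 9 + 4 + 6 + 4 + 5 + 6 + 4 = 48

48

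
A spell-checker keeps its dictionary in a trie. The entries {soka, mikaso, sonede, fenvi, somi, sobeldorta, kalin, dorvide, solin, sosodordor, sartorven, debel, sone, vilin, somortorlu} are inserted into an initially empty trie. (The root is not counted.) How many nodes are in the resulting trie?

76

Trace insertions, counting only characters that open a new branch:
  "soka" → 4 new (s, o, k, a)
  "mikaso" → 6 new (m, i, k, a, s, o)
  "sonede" → prefix "so" already present; 4 new (n, e, d, e)
  "fenvi" → 5 new (f, e, n, v, i)
  "somi" → prefix "so" already present; 2 new (m, i)
  "sobeldorta" → prefix "so" already present; 8 new (b, e, l, d, o, r, t, a)
  "kalin" → 5 new (k, a, l, i, n)
  "dorvide" → 7 new (d, o, r, v, i, d, e)
  "solin" → prefix "so" already present; 3 new (l, i, n)
  "sosodordor" → prefix "so" already present; 8 new (s, o, d, o, r, d, o, r)
  "sartorven" → prefix "s" already present; 8 new (a, r, t, o, r, v, e, n)
  "debel" → prefix "d" already present; 4 new (e, b, e, l)
  "sone" → prefix "sone" already present; 0 new (none)
  "vilin" → 5 new (v, i, l, i, n)
  "somortorlu" → prefix "som" already present; 7 new (o, r, t, o, r, l, u)
Total nodes = 4 + 6 + 4 + 5 + 2 + 8 + 5 + 7 + 3 + 8 + 8 + 4 + 0 + 5 + 7 = 76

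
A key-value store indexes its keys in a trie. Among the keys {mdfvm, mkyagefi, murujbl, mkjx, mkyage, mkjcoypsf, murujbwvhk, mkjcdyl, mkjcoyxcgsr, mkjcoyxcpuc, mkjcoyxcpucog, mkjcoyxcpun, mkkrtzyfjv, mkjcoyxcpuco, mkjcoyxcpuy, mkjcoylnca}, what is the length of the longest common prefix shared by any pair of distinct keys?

12

The deepest shared node is where two words last agree before diverging.
"mkjcoyxcpuco" and "mkjcoyxcpucog" agree on "mkjcoyxcpuco" (12 characters) before diverging; nothing deeper is shared.
Longest shared-prefix length: 12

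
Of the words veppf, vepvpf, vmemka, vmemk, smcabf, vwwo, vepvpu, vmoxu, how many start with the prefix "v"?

Walk to "v"; the words in its subtree are exactly those with that prefix.
Words under "v": veppf, vepvpf, vepvpu, vmemk, vmemka, vmoxu, vwwo
Count: 7

7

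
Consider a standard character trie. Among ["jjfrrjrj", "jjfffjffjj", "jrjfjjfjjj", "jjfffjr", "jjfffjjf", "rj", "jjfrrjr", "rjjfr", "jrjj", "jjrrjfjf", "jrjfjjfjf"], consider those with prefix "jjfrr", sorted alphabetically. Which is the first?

jjfrrjr

DFS of the "jjfrr" subtree visits, in order: "jjfrrjr", "jjfrrjrj"
Position 1: jjfrrjr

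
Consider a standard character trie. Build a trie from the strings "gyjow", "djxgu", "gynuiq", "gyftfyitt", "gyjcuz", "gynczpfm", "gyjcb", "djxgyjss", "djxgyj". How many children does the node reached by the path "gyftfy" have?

1

The children of the "gyftfy" node are the distinct next characters among strings starting with "gyftfy".
Distinct next characters after "gyftfy": i.
That node has 1 child edge.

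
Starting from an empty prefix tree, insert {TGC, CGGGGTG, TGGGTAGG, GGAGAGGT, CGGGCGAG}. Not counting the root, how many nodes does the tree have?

28

Count nodes per top-level branch (shared prefixes stored once):
  'C'-branch (CGGGCGAG, CGGGGTG): 11 nodes
  'G'-branch (GGAGAGGT): 8 nodes
  'T'-branch (TGC, TGGGTAGG): 9 nodes
Sum: 28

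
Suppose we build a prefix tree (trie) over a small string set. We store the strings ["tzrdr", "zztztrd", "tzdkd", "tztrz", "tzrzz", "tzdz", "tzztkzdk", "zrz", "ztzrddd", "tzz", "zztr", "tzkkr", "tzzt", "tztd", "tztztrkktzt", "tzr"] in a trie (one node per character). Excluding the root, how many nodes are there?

For each word, the new-node count is its length minus the longest prefix already in the trie:
  "tzrdr" → 5 new (t, z, r, d, r)
  "zztztrd" → 7 new (z, z, t, z, t, r, d)
  "tzdkd" → prefix "tz" already present; 3 new (d, k, d)
  "tztrz" → prefix "tz" already present; 3 new (t, r, z)
  "tzrzz" → prefix "tzr" already present; 2 new (z, z)
  "tzdz" → prefix "tzd" already present; 1 new (z)
  "tzztkzdk" → prefix "tz" already present; 6 new (z, t, k, z, d, k)
  "zrz" → prefix "z" already present; 2 new (r, z)
  "ztzrddd" → prefix "z" already present; 6 new (t, z, r, d, d, d)
  "tzz" → prefix "tzz" already present; 0 new (none)
  "zztr" → prefix "zzt" already present; 1 new (r)
  "tzkkr" → prefix "tz" already present; 3 new (k, k, r)
  "tzzt" → prefix "tzzt" already present; 0 new (none)
  "tztd" → prefix "tzt" already present; 1 new (d)
  "tztztrkktzt" → prefix "tzt" already present; 8 new (z, t, r, k, k, t, z, t)
  "tzr" → prefix "tzr" already present; 0 new (none)
Total nodes = 5 + 7 + 3 + 3 + 2 + 1 + 6 + 2 + 6 + 0 + 1 + 3 + 0 + 1 + 8 + 0 = 48

48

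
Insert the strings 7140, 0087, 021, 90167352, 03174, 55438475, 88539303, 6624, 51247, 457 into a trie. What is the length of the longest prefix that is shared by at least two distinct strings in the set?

1

The deepest shared node is where two words last agree before diverging.
e.g. "0087" and "021" share the prefix "0" of length 1; no pair shares a longer one.
Longest shared-prefix length: 1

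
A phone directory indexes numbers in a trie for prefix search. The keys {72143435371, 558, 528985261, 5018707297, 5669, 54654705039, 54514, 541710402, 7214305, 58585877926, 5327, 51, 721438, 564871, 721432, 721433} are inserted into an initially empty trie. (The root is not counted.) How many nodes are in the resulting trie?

For each word, the new-node count is its length minus the longest prefix already in the trie:
  "72143435371" → 11 new (7, 2, 1, 4, 3, 4, 3, 5, 3, 7, 1)
  "558" → 3 new (5, 5, 8)
  "528985261" → prefix "5" already present; 8 new (2, 8, 9, 8, 5, 2, 6, 1)
  "5018707297" → prefix "5" already present; 9 new (0, 1, 8, 7, 0, 7, 2, 9, 7)
  "5669" → prefix "5" already present; 3 new (6, 6, 9)
  "54654705039" → prefix "5" already present; 10 new (4, 6, 5, 4, 7, 0, 5, 0, 3, 9)
  "54514" → prefix "54" already present; 3 new (5, 1, 4)
  "541710402" → prefix "54" already present; 7 new (1, 7, 1, 0, 4, 0, 2)
  "7214305" → prefix "72143" already present; 2 new (0, 5)
  "58585877926" → prefix "5" already present; 10 new (8, 5, 8, 5, 8, 7, 7, 9, 2, 6)
  "5327" → prefix "5" already present; 3 new (3, 2, 7)
  "51" → prefix "5" already present; 1 new (1)
  "721438" → prefix "72143" already present; 1 new (8)
  "564871" → prefix "56" already present; 4 new (4, 8, 7, 1)
  "721432" → prefix "72143" already present; 1 new (2)
  "721433" → prefix "72143" already present; 1 new (3)
Total nodes = 11 + 3 + 8 + 9 + 3 + 10 + 3 + 7 + 2 + 10 + 3 + 1 + 1 + 4 + 1 + 1 = 77

77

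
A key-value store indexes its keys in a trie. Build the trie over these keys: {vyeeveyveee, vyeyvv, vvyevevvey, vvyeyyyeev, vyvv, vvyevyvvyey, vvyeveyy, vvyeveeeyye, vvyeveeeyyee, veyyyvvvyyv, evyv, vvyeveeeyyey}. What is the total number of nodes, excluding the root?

60

Trace insertions, counting only characters that open a new branch:
  "vyeeveyveee" → 11 new (v, y, e, e, v, e, y, v, e, e, e)
  "vyeyvv" → prefix "vye" already present; 3 new (y, v, v)
  "vvyevevvey" → prefix "v" already present; 9 new (v, y, e, v, e, v, v, e, y)
  "vvyeyyyeev" → prefix "vvye" already present; 6 new (y, y, y, e, e, v)
  "vyvv" → prefix "vy" already present; 2 new (v, v)
  "vvyevyvvyey" → prefix "vvyev" already present; 6 new (y, v, v, y, e, y)
  "vvyeveyy" → prefix "vvyeve" already present; 2 new (y, y)
  "vvyeveeeyye" → prefix "vvyeve" already present; 5 new (e, e, y, y, e)
  "vvyeveeeyyee" → prefix "vvyeveeeyye" already present; 1 new (e)
  "veyyyvvvyyv" → prefix "v" already present; 10 new (e, y, y, y, v, v, v, y, y, v)
  "evyv" → 4 new (e, v, y, v)
  "vvyeveeeyyey" → prefix "vvyeveeeyye" already present; 1 new (y)
Total nodes = 11 + 3 + 9 + 6 + 2 + 6 + 2 + 5 + 1 + 10 + 4 + 1 = 60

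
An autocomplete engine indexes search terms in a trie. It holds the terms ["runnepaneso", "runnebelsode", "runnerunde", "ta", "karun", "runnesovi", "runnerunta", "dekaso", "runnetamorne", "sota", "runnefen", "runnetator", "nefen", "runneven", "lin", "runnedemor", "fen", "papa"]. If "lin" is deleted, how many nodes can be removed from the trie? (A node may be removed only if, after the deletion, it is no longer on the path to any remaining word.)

A node on "lin"'s path can go only if nothing else ends at it or branches off below it.
No other word shares any prefix with "lin", so all 3 of its nodes go.
Nodes removed: 3

3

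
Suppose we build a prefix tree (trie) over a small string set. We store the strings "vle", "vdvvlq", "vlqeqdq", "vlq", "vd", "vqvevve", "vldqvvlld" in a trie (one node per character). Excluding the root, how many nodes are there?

Count nodes per top-level branch (shared prefixes stored once):
  'v'-branch (vd, vdvvlq, vldqvvlld, vle, vlq, vlqeqdq, vqvevve): 26 nodes
Sum: 26

26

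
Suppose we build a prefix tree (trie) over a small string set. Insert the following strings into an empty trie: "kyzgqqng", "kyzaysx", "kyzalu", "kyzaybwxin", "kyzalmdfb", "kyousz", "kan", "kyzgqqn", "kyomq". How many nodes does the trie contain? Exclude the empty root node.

31

Count nodes per top-level branch (shared prefixes stored once):
  'k'-branch (kan, kyomq, kyousz, kyzalmdfb, kyzalu, kyzaybwxin, kyzaysx, kyzgqqn, kyzgqqng): 31 nodes
Sum: 31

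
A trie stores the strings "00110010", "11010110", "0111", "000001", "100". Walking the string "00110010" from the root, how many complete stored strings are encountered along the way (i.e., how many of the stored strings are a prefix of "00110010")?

1

Traverse "00110010" character by character; count nodes along the way that are marked as word ends.
Prefixes of the query that are stored words: "00110010"
Count: 1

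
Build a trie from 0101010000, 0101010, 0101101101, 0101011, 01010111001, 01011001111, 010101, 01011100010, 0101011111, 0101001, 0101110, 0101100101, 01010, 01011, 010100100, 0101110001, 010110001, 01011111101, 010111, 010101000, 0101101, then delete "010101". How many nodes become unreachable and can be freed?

Walk "010101" from the leaf back toward the root, removing each node that no remaining word uses.
Every node on "010101" is still needed (e.g. by "0101010000"), so nothing is freed.
Nodes removed: 0

0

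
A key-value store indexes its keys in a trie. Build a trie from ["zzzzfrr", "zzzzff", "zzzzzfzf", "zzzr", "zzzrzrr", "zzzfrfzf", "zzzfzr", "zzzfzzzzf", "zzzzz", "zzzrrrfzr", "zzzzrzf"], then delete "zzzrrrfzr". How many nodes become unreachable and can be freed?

Walk "zzzrrrfzr" from the leaf back toward the root, removing each node that no remaining word uses.
The suffix "rrfzr" (5 nodes) is used only by "zzzrrrfzr"; the node for "zzzr" still has the child "z", so pruning stops there.
Nodes removed: 5

5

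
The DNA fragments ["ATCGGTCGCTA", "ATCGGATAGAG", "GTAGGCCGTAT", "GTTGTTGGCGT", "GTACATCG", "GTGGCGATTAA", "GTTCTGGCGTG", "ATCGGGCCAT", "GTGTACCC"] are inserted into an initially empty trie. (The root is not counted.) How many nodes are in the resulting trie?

69

For each word, the new-node count is its length minus the longest prefix already in the trie:
  "ATCGGTCGCTA" → 11 new (A, T, C, G, G, T, C, G, C, T, A)
  "ATCGGATAGAG" → prefix "ATCGG" already present; 6 new (A, T, A, G, A, G)
  "GTAGGCCGTAT" → 11 new (G, T, A, G, G, C, C, G, T, A, T)
  "GTTGTTGGCGT" → prefix "GT" already present; 9 new (T, G, T, T, G, G, C, G, T)
  "GTACATCG" → prefix "GTA" already present; 5 new (C, A, T, C, G)
  "GTGGCGATTAA" → prefix "GT" already present; 9 new (G, G, C, G, A, T, T, A, A)
  "GTTCTGGCGTG" → prefix "GTT" already present; 8 new (C, T, G, G, C, G, T, G)
  "ATCGGGCCAT" → prefix "ATCGG" already present; 5 new (G, C, C, A, T)
  "GTGTACCC" → prefix "GTG" already present; 5 new (T, A, C, C, C)
Total nodes = 11 + 6 + 11 + 9 + 5 + 9 + 8 + 5 + 5 = 69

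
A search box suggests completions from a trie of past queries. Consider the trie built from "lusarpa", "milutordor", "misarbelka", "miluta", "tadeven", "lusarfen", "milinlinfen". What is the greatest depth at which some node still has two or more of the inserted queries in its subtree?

5

Look for the deepest trie node that still has at least two words in its subtree.
e.g. "lusarfen" and "lusarpa" share the prefix "lusar" of length 5; no pair shares a longer one.
Longest shared-prefix length: 5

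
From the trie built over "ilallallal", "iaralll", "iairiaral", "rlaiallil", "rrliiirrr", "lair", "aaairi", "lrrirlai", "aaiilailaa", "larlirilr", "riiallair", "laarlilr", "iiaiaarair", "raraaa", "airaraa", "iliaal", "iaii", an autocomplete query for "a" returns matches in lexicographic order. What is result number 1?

aaairi

Filter for "a…" and sort: "aaairi", "aaiilailaa", "airaraa"
Position 1: aaairi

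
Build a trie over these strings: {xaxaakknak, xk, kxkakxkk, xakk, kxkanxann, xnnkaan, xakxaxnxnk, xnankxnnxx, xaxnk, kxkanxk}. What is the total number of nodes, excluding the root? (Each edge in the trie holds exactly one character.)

50

Count nodes per top-level branch (shared prefixes stored once):
  'k'-branch (kxkakxkk, kxkanxann, kxkanxk): 14 nodes
  'x'-branch (xakk, xakxaxnxnk, xaxaakknak, xaxnk, xk, xnankxnnxx, xnnkaan): 36 nodes
Sum: 50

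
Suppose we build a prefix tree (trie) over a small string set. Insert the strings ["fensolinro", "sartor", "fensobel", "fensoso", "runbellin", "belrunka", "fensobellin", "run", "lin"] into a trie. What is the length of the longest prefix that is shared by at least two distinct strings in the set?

Look for the deepest trie node that still has at least two words in its subtree.
e.g. "fensobel" and "fensobellin" share the prefix "fensobel" of length 8; no pair shares a longer one.
Longest shared-prefix length: 8

8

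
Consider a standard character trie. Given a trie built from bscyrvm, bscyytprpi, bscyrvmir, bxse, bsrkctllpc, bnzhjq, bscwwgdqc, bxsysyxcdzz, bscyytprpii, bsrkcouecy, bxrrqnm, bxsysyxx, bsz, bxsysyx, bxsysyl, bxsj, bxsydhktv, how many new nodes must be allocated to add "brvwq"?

"b" is already a path in the trie; the remaining "rvwq" must be added.
New nodes needed: |"brvwq"| − 1 = 5 − 1 = 4.

4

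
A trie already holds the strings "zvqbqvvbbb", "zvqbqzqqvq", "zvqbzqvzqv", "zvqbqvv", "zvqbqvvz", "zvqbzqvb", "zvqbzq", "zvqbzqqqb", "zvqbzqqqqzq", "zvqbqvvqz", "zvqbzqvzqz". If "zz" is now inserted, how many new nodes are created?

The longest prefix of "zz" already in the trie is "z" (length 1).
New nodes needed: |"zz"| − 1 = 2 − 1 = 1.

1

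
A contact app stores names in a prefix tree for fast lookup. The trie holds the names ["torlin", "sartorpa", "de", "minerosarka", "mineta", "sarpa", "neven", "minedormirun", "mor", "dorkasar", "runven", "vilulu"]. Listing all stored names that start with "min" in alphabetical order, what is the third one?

DFS of the "min" subtree visits, in order: "minedormirun", "minerosarka", "mineta"
The 3rd is mineta.

mineta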